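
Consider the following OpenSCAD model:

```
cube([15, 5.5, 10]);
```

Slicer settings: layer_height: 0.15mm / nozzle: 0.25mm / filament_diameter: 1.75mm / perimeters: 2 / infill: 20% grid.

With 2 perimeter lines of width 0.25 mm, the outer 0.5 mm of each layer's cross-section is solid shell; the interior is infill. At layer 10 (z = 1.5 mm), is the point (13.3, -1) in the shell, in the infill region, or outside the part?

outside

At z = 1.5 mm: the cube is present — its section is the full 15×5.5 rectangle. Overall, the cross-section is a single solid region. The nearest boundary edge runs (0.00, 0.00)→(15.00, 0.00); distance from the point to it = 1.00 mm. The point is not inside any of the regions above, so it lies outside the cross-section (1.00 mm from the nearest boundary).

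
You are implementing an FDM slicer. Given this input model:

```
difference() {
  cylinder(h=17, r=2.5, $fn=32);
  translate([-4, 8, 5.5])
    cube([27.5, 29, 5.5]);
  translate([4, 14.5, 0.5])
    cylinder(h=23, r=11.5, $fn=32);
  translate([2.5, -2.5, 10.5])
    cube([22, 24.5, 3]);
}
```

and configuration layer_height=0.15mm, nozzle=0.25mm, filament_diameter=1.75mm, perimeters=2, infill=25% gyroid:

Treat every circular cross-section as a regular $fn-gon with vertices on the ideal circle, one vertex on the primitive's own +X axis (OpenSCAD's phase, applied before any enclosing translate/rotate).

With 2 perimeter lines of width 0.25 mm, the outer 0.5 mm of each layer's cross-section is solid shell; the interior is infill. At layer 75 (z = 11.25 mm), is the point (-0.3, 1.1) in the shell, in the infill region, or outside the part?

infill

At z = 11.25 mm: the r=2.5 cylinder gives a regular 32-gon of circumradius 2.5 (constant along its height); the cube at (-4, 8) is not intersected at this z (z outside [5.5, 11]); the cylinder at (4, 14.5): section is a regular 32-gon, circumradius r=11.5; the cube at (2.5, -2.5) is present — its section is the full 22×24.5 rectangle; Subtracting the remaining from the first: starting from the r=2.5 cylinder, the r=11.5 cylinder at (4, 14.5) misses the remaining region (no effect); the 22×24.5 cube at (2.5, -2.5) misses the remaining region (no effect) — 1 connected region. Overall, the cross-section is a single solid region. The nearest boundary edge runs (-0.96, 2.31)→(-0.49, 2.45); distance from the point to it = 1.35 mm. The point is inside the cross-section and 1.35 mm from the nearest boundary — more than the 0.5 mm shell width (2 × 0.25), so it's in the infill interior.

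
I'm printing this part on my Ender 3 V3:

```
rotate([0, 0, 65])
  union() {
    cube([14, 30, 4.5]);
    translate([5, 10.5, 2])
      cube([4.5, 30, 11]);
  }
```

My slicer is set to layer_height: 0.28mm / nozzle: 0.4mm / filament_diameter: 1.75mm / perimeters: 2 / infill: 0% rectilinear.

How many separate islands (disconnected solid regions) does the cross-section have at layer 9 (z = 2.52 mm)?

1

At z = 2.52 mm: the cube is present — its section is the full 14×30 rectangle; the cube at (5, 10.5) (footprint 4.5×30) is included at this height; Combining (union): the regions partially overlap (shared area 87.75 mm²), so overlapping operands fuse into one piece — 1 connected region; (rotated 65° about Z; rotation is an isometry so areas/perimeters/island counts are preserved). Overall, the cross-section is a single solid region. Island count = 1.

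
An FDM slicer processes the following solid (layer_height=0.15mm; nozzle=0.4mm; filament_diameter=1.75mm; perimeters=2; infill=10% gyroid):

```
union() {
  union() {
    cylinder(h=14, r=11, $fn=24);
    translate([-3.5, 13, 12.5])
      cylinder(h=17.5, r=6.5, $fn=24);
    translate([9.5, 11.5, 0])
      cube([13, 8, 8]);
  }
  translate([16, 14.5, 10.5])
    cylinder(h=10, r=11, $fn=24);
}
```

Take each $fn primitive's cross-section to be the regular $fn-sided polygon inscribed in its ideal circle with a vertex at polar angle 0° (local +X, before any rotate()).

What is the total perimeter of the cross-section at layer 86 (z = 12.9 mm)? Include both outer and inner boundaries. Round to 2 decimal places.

At z = 12.9 mm: the r=11 cylinder gives a regular 24-gon of circumradius 11 (constant along its height) (perimeter = 2·24·11.000·sin(180°/24) = 68.92 mm); the cylinder at (-3.5, 13): section is a regular 24-gon, circumradius r=6.5 (perimeter = 2·24·6.500·sin(180°/24) = 40.72 mm); the cube at (9.5, 11.5) is not intersected at this z (z outside [0, 8]); Merging all regions: the regions partially overlap (shared area 28.27 mm²), so the edge portions inside another operand are dropped and the merged outline is re-measured after clipping — boundary = 86.65 mm; the r=11 cylinder at (16, 14.5) contributes a regular 24-gon of circumradius 11 (perimeter = 2·24·11.000·sin(180°/24) = 68.92 mm); Merging all regions: the regions partially overlap (shared area 0.64 mm²), so the edge portions inside another operand are dropped and the merged outline is re-measured after clipping — boundary = 148.93 mm. Overall, the cross-section is a single solid region. Total boundary length (outer) = 148.93 mm.

148.93 mm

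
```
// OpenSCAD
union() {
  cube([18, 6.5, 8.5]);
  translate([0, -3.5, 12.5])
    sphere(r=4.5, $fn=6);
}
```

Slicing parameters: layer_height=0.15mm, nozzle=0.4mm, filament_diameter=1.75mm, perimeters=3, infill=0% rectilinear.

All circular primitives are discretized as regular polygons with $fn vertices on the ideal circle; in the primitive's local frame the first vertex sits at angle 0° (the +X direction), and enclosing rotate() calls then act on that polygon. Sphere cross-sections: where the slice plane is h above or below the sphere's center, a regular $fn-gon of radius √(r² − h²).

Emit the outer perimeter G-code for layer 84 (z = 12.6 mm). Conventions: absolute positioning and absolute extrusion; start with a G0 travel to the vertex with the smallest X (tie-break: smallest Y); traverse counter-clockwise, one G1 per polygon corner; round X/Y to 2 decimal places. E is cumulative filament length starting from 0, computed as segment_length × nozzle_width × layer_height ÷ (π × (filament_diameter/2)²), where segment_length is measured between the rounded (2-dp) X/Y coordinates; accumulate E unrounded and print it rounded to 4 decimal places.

At z = 12.6 mm: the cube is absent (z outside [0, 8.5]); the r=4.5 sphere at (0, -3.5) slices to a regular 6-gon of circumradius 4.499 (√(r²−h²) with h=0.1 from center); Taking the union: only the r=4.5 sphere at (0, -3.5) is present, so the union is just that shape — 1 connected region. The outline is a single polygon with 6 vertices. Extrusion per mm of travel: 0.4 × 0.15 / (π × 0.875²) = 0.024945. Accumulating E over each segment gives final E = 0.6738.

G0 X-4.50 Y-3.50 Z12.60
G1 X-2.25 Y-7.40 E0.1123
G1 X2.25 Y-7.40 E0.2246
G1 X4.50 Y-3.50 E0.3369
G1 X2.25 Y0.40 E0.4492
G1 X-2.25 Y0.40 E0.5615
G1 X-4.50 Y-3.50 E0.6738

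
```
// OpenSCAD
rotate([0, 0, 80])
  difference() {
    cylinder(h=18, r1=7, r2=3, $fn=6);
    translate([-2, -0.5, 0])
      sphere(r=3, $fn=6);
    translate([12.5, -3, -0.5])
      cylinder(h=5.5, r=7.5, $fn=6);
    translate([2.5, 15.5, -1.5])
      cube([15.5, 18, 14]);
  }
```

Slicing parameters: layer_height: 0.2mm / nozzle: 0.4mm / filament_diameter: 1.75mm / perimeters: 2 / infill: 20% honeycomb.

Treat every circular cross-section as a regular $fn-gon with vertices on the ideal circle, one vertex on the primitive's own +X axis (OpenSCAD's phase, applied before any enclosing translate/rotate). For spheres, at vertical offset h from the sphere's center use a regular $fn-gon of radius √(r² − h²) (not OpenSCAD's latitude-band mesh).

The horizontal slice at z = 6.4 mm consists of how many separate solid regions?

1

At z = 6.4 mm: the cone contributes a regular 6-gon of circumradius 5.578 (interpolated between r1=7 and r2=3 at t=0.356); the sphere at (-2, -0.5) does not reach this height (|z−center|=6.400 > r=3); the cylinder at (12.5, -3) is absent (z outside [-0.5, 5]); the cube at (2.5, 15.5) (footprint 15.5×18) is included at this height; Taking the first minus the rest: starting from the cone, the 15.5×18 cube at (2.5, 15.5) misses the remaining region (no effect) — 1 connected region; (whole slice rotated 80° about Z — lengths, areas and connectivity unchanged). The result has 1 disconnected region.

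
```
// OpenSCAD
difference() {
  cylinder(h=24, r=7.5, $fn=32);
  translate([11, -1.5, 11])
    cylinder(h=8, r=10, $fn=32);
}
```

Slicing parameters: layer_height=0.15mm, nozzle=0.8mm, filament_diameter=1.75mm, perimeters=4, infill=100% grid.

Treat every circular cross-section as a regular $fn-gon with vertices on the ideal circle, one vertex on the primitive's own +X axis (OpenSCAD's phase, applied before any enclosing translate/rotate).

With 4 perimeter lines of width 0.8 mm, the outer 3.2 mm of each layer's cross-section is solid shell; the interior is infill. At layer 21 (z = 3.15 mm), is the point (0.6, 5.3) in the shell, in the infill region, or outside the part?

At z = 3.15 mm: the r=7.5 cylinder contributes a regular 32-gon of circumradius 7.5; the cylinder at (11, -1.5) is not intersected at this z (z outside [11, 19]); Taking the first minus the rest: none of the subtracted shapes is present at this height, so the r=7.5 cylinder is unchanged — 1 connected region. Overall, the cross-section is a single solid region. The nearest boundary edge runs (1.46, 7.36)→(0.00, 7.50); distance from the point to it = 2.13 mm. The point is inside the cross-section, 2.13 mm from the nearest boundary — within the 3.2 mm shell band (4 × 0.8).

shell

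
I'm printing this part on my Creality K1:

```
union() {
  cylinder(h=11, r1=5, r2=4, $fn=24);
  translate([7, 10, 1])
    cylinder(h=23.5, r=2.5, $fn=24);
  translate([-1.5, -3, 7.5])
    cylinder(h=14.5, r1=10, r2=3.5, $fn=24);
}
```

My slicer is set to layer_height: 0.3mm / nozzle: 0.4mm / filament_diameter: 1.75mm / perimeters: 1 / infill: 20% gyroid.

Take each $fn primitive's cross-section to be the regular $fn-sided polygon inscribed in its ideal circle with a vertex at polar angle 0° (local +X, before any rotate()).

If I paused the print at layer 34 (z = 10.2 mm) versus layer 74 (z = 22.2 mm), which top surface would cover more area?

Layer 34 (z = 10.2): the cone contributes a regular 24-gon of circumradius 4.073 (interpolated between r1=5 and r2=4 at t=0.927) (area = (24/2)·4.073²·sin(360°/24) = 51.52 mm²); the r=2.5 cylinder at (7, 10) contributes a regular 24-gon of circumradius 2.5 (area = (24/2)·2.500²·sin(360°/24) = 19.41 mm²); the cone at (-1.5, -3) (r1=10→r2=3.5) has section circumradius 8.790 here — a regular 24-gon (area = (24/2)·8.790²·sin(360°/24) = 239.95 mm²); Taking the union: the regions partially overlap — summed areas 310.88 mm² minus the doubly-counted overlap 51.52 mm² gives 259.36 mm² — area = 259.36 mm². So its area = 259.36 mm². Layer 74 (z = 22.2): the cone does not reach this height (z outside [0, 11]); the r=2.5 cylinder at (7, 10) gives a regular 24-gon of circumradius 2.5 (constant along its height) (area = (24/2)·2.500²·sin(360°/24) = 19.41 mm²); the cone at (-1.5, -3) does not reach this height (z outside [7.5, 22]); Combining (union): only the r=2.5 cylinder at (7, 10) is present, so the union is just that shape — area = 19.41 mm². So its area = 19.41 mm². Layer 34 is larger (259.36 vs 19.41 mm²).

layer 34 (z = 10.2 mm)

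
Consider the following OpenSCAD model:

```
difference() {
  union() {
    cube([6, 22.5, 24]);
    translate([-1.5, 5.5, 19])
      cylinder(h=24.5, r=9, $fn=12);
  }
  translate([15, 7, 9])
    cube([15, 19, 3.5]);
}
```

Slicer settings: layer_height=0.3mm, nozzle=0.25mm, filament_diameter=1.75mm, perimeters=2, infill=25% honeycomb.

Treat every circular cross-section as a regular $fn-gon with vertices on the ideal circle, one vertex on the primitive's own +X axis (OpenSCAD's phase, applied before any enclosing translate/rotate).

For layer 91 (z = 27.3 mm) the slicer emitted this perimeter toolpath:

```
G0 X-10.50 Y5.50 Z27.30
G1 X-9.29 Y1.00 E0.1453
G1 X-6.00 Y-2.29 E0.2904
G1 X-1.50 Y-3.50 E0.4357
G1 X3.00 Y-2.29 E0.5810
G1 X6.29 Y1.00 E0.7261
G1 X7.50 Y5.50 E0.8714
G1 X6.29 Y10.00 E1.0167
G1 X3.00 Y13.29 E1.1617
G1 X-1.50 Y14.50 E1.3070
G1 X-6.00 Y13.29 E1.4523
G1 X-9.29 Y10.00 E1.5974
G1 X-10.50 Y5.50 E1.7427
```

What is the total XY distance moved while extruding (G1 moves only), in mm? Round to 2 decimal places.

Sum the Euclidean lengths of each G1 segment: total = 55.89 mm.

55.89 mm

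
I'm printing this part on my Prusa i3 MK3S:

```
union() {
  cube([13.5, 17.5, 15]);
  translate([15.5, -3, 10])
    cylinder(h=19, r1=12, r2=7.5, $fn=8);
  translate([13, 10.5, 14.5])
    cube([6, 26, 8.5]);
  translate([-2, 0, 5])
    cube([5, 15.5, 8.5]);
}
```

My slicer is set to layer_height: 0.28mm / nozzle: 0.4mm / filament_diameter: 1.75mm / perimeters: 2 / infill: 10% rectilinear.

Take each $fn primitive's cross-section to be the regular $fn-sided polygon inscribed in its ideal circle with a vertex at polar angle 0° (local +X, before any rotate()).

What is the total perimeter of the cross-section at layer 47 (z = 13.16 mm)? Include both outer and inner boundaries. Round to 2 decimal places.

At z = 13.16 mm: the 13.5×17.5 cube contributes its full rectangle (perimeter 62.00 mm); the cone at (15.5, -3) (r1=12→r2=7.5) has section circumradius 11.252 here — a regular 8-gon (perimeter = 2·8·11.252·sin(180°/8) = 68.89 mm); the cube at (13, 10.5) does not reach this height (z outside [14.5, 23]); the cube at (-2, 0) (footprint 5×15.5) is included at this height (perimeter 41.00 mm); Taking the union: the regions partially overlap (shared area 88.45 mm²), so the edge portions inside another operand are dropped and the merged outline is re-measured after clipping — boundary = 107.65 mm. Overall, the cross-section is a single solid region. Total boundary length (outer) = 107.65 mm.

107.65 mm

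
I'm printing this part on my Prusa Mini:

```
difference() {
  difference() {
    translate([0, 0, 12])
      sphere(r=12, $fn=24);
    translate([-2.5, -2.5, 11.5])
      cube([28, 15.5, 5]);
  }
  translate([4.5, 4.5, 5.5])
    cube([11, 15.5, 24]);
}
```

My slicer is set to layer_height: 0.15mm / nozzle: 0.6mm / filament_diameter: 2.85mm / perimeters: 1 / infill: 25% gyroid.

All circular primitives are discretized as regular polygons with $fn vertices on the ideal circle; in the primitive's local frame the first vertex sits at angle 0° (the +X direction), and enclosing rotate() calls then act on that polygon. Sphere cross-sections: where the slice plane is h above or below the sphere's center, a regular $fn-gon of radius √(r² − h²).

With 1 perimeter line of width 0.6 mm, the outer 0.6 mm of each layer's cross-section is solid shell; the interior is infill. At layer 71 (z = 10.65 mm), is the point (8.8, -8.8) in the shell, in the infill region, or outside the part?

outside

At z = 10.65 mm: the r=12 sphere slices to a regular 24-gon of circumradius 11.924 (√(r²−h²) with h=1.35 from center); the cube at (-2.5, -2.5) does not reach this height (z outside [11.5, 16.5]); Taking the first minus the rest: none of the subtracted shapes is present at this height, so the r=12 sphere is unchanged — 1 connected region; the cube at (4.5, 4.5) (footprint 11×15.5) is included at this height; After the difference (first − rest): starting from that combined region, the 11×15.5 cube at (4.5, 4.5) partially overlaps it — only the 26.56 mm² overlap (of its 170.50 mm²) is removed, clipping the outline — 1 connected region. Overall, the cross-section is a single solid region. The nearest boundary edge runs (10.33, -5.96)→(8.43, -8.43); distance from the point to it = 0.52 mm. The point is not inside any of the regions above, so it lies outside the cross-section (0.52 mm from the nearest boundary).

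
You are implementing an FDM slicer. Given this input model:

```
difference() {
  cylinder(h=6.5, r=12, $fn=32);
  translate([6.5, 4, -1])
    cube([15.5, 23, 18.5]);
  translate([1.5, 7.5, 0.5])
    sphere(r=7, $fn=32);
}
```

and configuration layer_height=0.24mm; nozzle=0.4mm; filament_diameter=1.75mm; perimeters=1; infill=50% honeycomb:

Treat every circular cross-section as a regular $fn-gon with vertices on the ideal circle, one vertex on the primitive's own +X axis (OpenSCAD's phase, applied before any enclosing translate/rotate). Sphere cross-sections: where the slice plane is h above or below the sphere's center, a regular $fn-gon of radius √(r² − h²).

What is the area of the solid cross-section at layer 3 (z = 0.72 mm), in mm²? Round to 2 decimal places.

At z = 0.72 mm: the r=12 cylinder gives a regular 32-gon of circumradius 12 (constant along its height) (area = (32/2)·12.000²·sin(360°/32) = 449.49 mm²); the cube at (6.5, 4) is present — its section is the full 15.5×23 rectangle (area 356.50 mm²); the r=7 sphere at (1.5, 7.5) slices to a regular 32-gon of circumradius 6.997 (√(r²−h²) with h=0.22 from center) (area = (32/2)·6.997²·sin(360°/32) = 152.80 mm²); After the difference (first − rest): starting from the r=12 cylinder (449.49 mm²), the 15.5×23 cube at (6.5, 4) partially overlaps it — only the 17.71 mm² overlap (of its 356.50 mm²) is removed, clipping the outline; the r=7 sphere at (1.5, 7.5) partially overlaps it — only the 116.65 mm² overlap (of its 152.80 mm²) is removed, clipping the outline — area = 315.12 mm². Overall, the cross-section is a single solid region. Net area = 315.12 mm².

315.12 mm²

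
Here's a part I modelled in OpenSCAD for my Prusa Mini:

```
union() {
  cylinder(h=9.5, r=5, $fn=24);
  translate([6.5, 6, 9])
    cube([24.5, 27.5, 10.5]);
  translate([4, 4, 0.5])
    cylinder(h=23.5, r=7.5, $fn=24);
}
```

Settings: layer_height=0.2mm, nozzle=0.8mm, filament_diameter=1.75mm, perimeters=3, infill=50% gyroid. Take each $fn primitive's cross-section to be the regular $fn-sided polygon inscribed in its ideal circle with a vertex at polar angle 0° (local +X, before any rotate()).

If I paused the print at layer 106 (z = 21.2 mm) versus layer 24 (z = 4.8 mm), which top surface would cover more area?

Layer 106 (z = 21.2): the cylinder is not intersected at this z (z outside [0, 9.5]); the cube at (6.5, 6) is absent (z outside [9, 19.5]); the cylinder at (4, 4): section is a regular 24-gon, circumradius r=7.5 (area = (24/2)·7.500²·sin(360°/24) = 174.70 mm²); Merging all regions: only the r=7.5 cylinder at (4, 4) is present, so the union is just that shape — area = 174.70 mm². So its area = 174.70 mm². Layer 24 (z = 4.8): the cylinder: section is a regular 24-gon, circumradius r=5 (area = (24/2)·5.000²·sin(360°/24) = 77.65 mm²); the cube at (6.5, 6) is absent (z outside [9, 19.5]); the r=7.5 cylinder at (4, 4) gives a regular 24-gon of circumradius 7.5 (constant along its height) (area = (24/2)·7.500²·sin(360°/24) = 174.70 mm²); Merging all regions: the regions partially overlap — summed areas 252.35 mm² minus the doubly-counted overlap 50.77 mm² gives 201.58 mm² — area = 201.58 mm². So its area = 201.58 mm². Layer 24 is larger (201.58 vs 174.70 mm²).

layer 24 (z = 4.8 mm)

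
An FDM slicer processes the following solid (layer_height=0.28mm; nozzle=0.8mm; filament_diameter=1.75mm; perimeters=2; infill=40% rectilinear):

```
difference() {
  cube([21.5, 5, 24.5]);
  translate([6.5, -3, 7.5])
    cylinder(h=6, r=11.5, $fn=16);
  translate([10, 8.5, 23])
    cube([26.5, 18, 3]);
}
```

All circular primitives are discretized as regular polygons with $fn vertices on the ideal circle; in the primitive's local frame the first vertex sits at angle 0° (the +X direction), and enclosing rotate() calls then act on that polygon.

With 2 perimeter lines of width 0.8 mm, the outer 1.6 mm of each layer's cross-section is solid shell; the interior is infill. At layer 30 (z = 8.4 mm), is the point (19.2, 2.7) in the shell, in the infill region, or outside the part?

At z = 8.4 mm: the 21.5×5 cube contributes its full rectangle; the cylinder at (6.5, -3): section is a regular 16-gon, circumradius r=11.5; the cube at (10, 8.5) is absent (z outside [23, 26]); Taking the first minus the rest: starting from the 21.5×5 cube, the r=11.5 cylinder at (6.5, -3) partially overlaps it — only the 81.49 mm² overlap (of its 404.88 mm²) is removed, clipping the outline — 1 connected region. Overall, the cross-section is a single solid region. The nearest boundary edge runs (14.72, 5.00)→(21.50, 5.00); distance from the point to it = 2.30 mm. The point is inside the cross-section and 2.30 mm from the nearest boundary — more than the 1.6 mm shell width (2 × 0.8), so it's in the infill interior.

infill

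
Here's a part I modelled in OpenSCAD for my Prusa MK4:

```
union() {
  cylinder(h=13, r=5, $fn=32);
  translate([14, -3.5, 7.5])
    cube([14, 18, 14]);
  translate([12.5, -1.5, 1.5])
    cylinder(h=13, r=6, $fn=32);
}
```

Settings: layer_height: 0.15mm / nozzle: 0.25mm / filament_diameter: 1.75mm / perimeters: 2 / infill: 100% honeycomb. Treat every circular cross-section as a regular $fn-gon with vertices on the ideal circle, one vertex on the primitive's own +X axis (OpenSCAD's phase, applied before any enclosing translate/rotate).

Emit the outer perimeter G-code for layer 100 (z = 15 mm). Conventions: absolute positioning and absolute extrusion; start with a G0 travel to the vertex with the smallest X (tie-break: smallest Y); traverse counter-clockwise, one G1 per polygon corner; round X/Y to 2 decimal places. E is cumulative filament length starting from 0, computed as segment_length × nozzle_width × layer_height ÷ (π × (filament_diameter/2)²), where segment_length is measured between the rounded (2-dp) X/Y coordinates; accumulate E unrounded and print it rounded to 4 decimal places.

At z = 15 mm: the cylinder is absent (z outside [0, 13]); the 14×18 cube at (14, -3.5) contributes its full rectangle; the cylinder at (12.5, -1.5) is absent (z outside [1.5, 14.5]); Taking the union: only the 14×18 cube at (14, -3.5) is present, so the union is just that shape — 1 connected region. The outline is a single polygon with 4 vertices. Extrusion per mm of travel: 0.25 × 0.15 / (π × 0.875²) = 0.015591. Accumulating E over each segment gives final E = 0.9978.

G0 X14.00 Y-3.50 Z15.00
G1 X28.00 Y-3.50 E0.2183
G1 X28.00 Y14.50 E0.4989
G1 X14.00 Y14.50 E0.7172
G1 X14.00 Y-3.50 E0.9978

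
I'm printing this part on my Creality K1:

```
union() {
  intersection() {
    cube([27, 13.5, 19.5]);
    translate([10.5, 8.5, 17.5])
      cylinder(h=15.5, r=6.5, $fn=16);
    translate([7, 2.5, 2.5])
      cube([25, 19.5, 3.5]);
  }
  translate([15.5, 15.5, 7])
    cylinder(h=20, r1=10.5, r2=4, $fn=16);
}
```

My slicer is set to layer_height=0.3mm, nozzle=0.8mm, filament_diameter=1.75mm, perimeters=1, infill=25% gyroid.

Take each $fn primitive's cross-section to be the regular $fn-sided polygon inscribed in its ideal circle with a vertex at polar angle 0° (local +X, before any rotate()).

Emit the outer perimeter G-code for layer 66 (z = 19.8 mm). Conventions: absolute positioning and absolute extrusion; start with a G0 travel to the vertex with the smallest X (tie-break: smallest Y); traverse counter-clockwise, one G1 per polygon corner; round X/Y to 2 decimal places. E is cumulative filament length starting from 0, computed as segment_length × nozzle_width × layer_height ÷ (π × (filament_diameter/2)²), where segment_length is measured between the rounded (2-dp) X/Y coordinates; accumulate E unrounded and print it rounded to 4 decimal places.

At z = 19.8 mm: the cube does not reach this height (z outside [0, 19.5]); the r=6.5 cylinder at (10.5, 8.5) contributes a regular 16-gon of circumradius 6.5; the cube at (7, 2.5) is not intersected at this z (z outside [2.5, 6]); Taking the intersection: at least one operand is absent at this height, so nothing remains; the cone at (15.5, 15.5): at t=0.640 of its height the radius interpolates to r₁+(r₂−r₁)t = 6.340, giving a regular 16-gon of that circumradius; Taking the union: only the cone at (15.5, 15.5) is present, so the union is just that shape — 1 connected region. The outline is a single polygon with 16 vertices. Extrusion per mm of travel: 0.8 × 0.3 / (π × 0.875²) = 0.099780. Accumulating E over each segment gives final E = 3.9498.

G0 X9.16 Y15.50 Z19.80
G1 X9.64 Y13.07 E0.2472
G1 X11.02 Y11.02 E0.4937
G1 X13.07 Y9.64 E0.7403
G1 X15.50 Y9.16 E0.9875
G1 X17.93 Y9.64 E1.2346
G1 X19.98 Y11.02 E1.4812
G1 X21.36 Y13.07 E1.7278
G1 X21.84 Y15.50 E1.9749
G1 X21.36 Y17.93 E2.2221
G1 X19.98 Y19.98 E2.4687
G1 X17.93 Y21.36 E2.7152
G1 X15.50 Y21.84 E2.9624
G1 X13.07 Y21.36 E3.2095
G1 X11.02 Y19.98 E3.4561
G1 X9.64 Y17.93 E3.7027
G1 X9.16 Y15.50 E3.9498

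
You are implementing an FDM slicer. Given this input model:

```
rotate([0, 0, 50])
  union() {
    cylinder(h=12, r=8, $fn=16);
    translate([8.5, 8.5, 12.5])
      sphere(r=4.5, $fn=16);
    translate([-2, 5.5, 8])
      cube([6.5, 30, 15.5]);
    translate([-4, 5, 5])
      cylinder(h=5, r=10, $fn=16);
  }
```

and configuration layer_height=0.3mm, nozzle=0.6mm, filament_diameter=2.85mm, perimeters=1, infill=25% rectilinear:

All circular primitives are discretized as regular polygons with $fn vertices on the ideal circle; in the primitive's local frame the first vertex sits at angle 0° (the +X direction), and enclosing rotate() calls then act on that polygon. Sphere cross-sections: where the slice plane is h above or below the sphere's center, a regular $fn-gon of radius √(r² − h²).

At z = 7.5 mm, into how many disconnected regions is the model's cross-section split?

At z = 7.5 mm: the cylinder: section is a regular 16-gon, circumradius r=8; the sphere at (8.5, 8.5) does not reach this height (|z−center|=5.000 > r=4.5); the cube at (-2, 5.5) is not intersected at this z (z outside [8, 23.5]); the r=10 cylinder at (-4, 5) gives a regular 16-gon of circumradius 10 (constant along its height); Taking the union: the regions partially overlap (shared area 133.99 mm²), so overlapping operands fuse into one piece — 1 connected region; (whole slice rotated 50° about Z — lengths, areas and connectivity unchanged). The result has 1 disconnected region.

1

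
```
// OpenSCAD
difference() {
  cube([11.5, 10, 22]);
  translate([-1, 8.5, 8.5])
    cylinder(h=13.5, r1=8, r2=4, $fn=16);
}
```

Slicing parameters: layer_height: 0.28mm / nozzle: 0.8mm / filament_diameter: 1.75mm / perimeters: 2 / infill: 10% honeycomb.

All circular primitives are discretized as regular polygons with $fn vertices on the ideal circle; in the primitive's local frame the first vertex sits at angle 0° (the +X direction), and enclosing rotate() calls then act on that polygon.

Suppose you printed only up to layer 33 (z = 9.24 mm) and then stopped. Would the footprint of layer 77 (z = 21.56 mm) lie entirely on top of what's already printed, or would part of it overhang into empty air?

part overhangs

Compare the two slices. At z = 9.24: the 11.5×10 cube contributes its full rectangle (area 115.00 mm²); the cone at (-1, 8.5): at t=0.055 of its height the radius interpolates to r₁+(r₂−r₁)t = 7.781, giving a regular 16-gon of that circumradius (area = (16/2)·7.781²·sin(360°/16) = 185.34 mm²); After the difference (first − rest): starting from the 11.5×10 cube (115.00 mm²), the cone at (-1, 8.5) partially overlaps it — only the 48.60 mm² overlap (of its 185.34 mm²) is removed, clipping the outline — area = 66.40 mm². At z = 21.56: the cube is present — its section is the full 11.5×10 rectangle (area 115.00 mm²); the cone at (-1, 8.5) contributes a regular 16-gon of circumradius 4.130 (interpolated between r1=8 and r2=4 at t=0.967) (area = (16/2)·4.130²·sin(360°/16) = 52.23 mm²); Taking the first minus the rest: starting from the 11.5×10 cube (115.00 mm²), the cone at (-1, 8.5) partially overlaps it — only the 13.50 mm² overlap (of its 52.23 mm²) is removed, clipping the outline — area = 101.50 mm². Checking containment: at z = 21.56 the cross-section extends beyond the z = 9.24 cross-section by about 35.10 mm².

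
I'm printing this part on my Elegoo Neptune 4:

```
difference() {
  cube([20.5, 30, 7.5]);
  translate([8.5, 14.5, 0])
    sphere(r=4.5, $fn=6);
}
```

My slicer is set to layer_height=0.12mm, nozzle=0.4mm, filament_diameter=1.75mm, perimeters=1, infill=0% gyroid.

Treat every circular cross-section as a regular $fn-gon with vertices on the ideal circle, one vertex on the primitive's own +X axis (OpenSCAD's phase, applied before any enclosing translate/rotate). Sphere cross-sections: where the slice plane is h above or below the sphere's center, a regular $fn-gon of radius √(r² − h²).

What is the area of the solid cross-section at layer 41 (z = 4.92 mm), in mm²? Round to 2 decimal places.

615.00 mm²

At z = 4.92 mm: the 20.5×30 cube contributes its full rectangle (area 615.00 mm²); the sphere at (8.5, 14.5) is absent (|z−center|=4.920 > r=4.5); After the difference (first − rest): none of the subtracted shapes is present at this height, so the 20.5×30 cube is unchanged — area = 615.00 mm². Overall, the cross-section is a single solid region. Net area = 615.00 mm².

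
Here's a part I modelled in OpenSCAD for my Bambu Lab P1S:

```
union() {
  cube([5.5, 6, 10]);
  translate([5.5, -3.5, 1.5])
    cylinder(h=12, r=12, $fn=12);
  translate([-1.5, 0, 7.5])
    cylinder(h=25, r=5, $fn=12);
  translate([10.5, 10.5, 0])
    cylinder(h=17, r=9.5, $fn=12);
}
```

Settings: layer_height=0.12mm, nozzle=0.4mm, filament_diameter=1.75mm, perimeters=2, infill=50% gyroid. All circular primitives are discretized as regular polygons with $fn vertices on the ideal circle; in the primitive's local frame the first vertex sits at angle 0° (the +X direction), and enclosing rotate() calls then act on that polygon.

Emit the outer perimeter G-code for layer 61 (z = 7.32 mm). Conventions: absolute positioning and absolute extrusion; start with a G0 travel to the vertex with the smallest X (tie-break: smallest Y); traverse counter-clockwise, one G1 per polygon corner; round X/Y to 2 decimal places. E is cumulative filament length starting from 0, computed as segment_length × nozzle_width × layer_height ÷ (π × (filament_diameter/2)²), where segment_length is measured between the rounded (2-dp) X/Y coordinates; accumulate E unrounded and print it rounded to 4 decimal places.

At z = 7.32 mm: the cube (footprint 5.5×6) is included at this height; the r=12 cylinder at (5.5, -3.5) gives a regular 12-gon of circumradius 12 (constant along its height); the cylinder at (-1.5, 0) is absent (z outside [7.5, 32.5]); the cylinder at (10.5, 10.5): section is a regular 12-gon, circumradius r=9.5; Merging all regions: the regions partially overlap (shared area 95.17 mm²), so overlapping operands fuse into one piece — 1 connected region. The outline is a single polygon with 20 vertices. Extrusion per mm of travel: 0.4 × 0.12 / (π × 0.875²) = 0.019956. Accumulating E over each segment gives final E = 2.0037.

G0 X-6.50 Y-3.50 Z7.32
G1 X-4.89 Y-9.50 E0.1240
G1 X-0.50 Y-13.89 E0.2479
G1 X5.50 Y-15.50 E0.3718
G1 X11.50 Y-13.89 E0.4958
G1 X15.89 Y-9.50 E0.6197
G1 X17.50 Y-3.50 E0.7437
G1 X15.89 Y2.50 E0.8677
G1 X15.68 Y2.71 E0.8736
G1 X18.73 Y5.75 E0.9595
G1 X20.00 Y10.50 E1.0576
G1 X18.73 Y15.25 E1.1558
G1 X15.25 Y18.73 E1.2540
G1 X10.50 Y20.00 E1.3521
G1 X5.75 Y18.73 E1.4502
G1 X2.27 Y15.25 E1.5484
G1 X1.00 Y10.50 E1.6465
G1 X1.80 Y7.51 E1.7083
G1 X-0.50 Y6.89 E1.7559
G1 X-4.89 Y2.50 E1.8797
G1 X-6.50 Y-3.50 E2.0037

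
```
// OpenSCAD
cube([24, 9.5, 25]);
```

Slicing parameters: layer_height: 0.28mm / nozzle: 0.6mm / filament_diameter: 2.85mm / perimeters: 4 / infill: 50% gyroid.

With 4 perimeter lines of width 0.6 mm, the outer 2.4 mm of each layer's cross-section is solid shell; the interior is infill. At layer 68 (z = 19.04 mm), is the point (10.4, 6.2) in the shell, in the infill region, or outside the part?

At z = 19.04 mm: the cube is present — its section is the full 24×9.5 rectangle. Overall, the cross-section is a single solid region. The nearest boundary edge runs (24.00, 9.50)→(0.00, 9.50); distance from the point to it = 3.30 mm. The point is inside the cross-section and 3.30 mm from the nearest boundary — more than the 2.4 mm shell width (4 × 0.6), so it's in the infill interior.

infill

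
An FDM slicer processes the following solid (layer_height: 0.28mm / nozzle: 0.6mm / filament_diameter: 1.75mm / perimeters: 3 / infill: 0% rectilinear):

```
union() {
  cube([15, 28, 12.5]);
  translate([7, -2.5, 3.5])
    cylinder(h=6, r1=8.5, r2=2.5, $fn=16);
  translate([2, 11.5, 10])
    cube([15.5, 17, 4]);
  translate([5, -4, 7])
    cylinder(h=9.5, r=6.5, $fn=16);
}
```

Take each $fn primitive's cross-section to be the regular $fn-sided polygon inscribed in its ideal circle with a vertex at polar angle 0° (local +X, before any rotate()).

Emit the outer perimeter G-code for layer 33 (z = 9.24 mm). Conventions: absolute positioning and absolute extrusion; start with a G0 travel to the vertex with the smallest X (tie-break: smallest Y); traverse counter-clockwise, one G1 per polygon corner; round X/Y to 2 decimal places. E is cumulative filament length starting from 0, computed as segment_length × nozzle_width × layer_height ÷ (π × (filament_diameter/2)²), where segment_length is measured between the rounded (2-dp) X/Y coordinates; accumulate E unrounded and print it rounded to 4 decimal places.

G0 X-1.50 Y-4.00 Z9.24
G1 X-1.01 Y-6.49 E0.1773
G1 X0.40 Y-8.60 E0.3545
G1 X2.51 Y-10.01 E0.5318
G1 X5.00 Y-10.50 E0.7090
G1 X7.49 Y-10.01 E0.8863
G1 X9.60 Y-8.60 E1.0635
G1 X11.01 Y-6.49 E1.2408
G1 X11.50 Y-4.00 E1.4180
G1 X11.01 Y-1.51 E1.5953
G1 X9.99 Y0.00 E1.7226
G1 X15.00 Y0.00 E2.0725
G1 X15.00 Y28.00 E4.0282
G1 X0.00 Y28.00 E5.0759
G1 X0.00 Y0.00 E7.0316
G1 X0.01 Y0.00 E7.0323
G1 X-1.01 Y-1.51 E7.1595
G1 X-1.50 Y-4.00 E7.3368

At z = 9.24 mm: the cube (footprint 15×28) is included at this height; the cone at (7, -2.5) contributes a regular 16-gon of circumradius 2.760 (interpolated between r1=8.5 and r2=2.5 at t=0.957); the cube at (2, 11.5) is absent (z outside [10, 14]); the r=6.5 cylinder at (5, -4) contributes a regular 16-gon of circumradius 6.5; Merging all regions: the regions partially overlap (shared area 40.25 mm²), so overlapping operands fuse into one piece — 1 connected region. The outline is a single polygon with 17 vertices. Extrusion per mm of travel: 0.6 × 0.28 / (π × 0.875²) = 0.069846. Accumulating E over each segment gives final E = 7.3368.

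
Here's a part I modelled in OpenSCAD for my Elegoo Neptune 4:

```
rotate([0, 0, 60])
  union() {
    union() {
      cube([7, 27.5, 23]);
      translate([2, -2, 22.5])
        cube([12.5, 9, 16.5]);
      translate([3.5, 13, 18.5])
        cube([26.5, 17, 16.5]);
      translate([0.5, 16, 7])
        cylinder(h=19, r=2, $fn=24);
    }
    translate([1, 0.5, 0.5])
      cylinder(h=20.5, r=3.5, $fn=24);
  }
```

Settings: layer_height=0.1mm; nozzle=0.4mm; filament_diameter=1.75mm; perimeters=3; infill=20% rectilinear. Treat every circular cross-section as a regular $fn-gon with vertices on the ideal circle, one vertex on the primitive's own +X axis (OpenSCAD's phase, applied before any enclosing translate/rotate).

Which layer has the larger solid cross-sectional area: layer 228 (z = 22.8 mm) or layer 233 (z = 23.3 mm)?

layer 228 (z = 22.8 mm)

Layer 228 (z = 22.8): the 7×27.5 cube contributes its full rectangle (area 192.50 mm²); the 12.5×9 cube at (2, -2) contributes its full rectangle (area 112.50 mm²); the cube at (3.5, 13) (footprint 26.5×17) is included at this height (area 450.50 mm²); the cylinder at (0.5, 16): section is a regular 24-gon, circumradius r=2 (area = (24/2)·2.000²·sin(360°/24) = 12.42 mm²); Taking the union: the regions partially overlap — summed areas 767.92 mm² minus the doubly-counted overlap 93.93 mm² gives 673.99 mm² — area = 673.99 mm²; the cylinder at (1, 0.5) is not intersected at this z (z outside [0.5, 21]); Taking the union: only the result so far is present, so the union is just that shape — area = 673.99 mm²; (rotated 60° about Z; rotation is an isometry so areas/perimeters/island counts are preserved). So its area = 673.99 mm². Layer 233 (z = 23.3): the cube is absent (z outside [0, 23]); the cube at (2, -2) (footprint 12.5×9) is included at this height (area 112.50 mm²); the cube at (3.5, 13) (footprint 26.5×17) is included at this height (area 450.50 mm²); the r=2 cylinder at (0.5, 16) contributes a regular 24-gon of circumradius 2 (area = (24/2)·2.000²·sin(360°/24) = 12.42 mm²); Merging all regions: the 3 present regions are separate (no shared area or edge), so areas and boundary lengths simply add and each stays a separate island — area = 575.42 mm²; the cylinder at (1, 0.5) is absent (z outside [0.5, 21]); Taking the union: only that combined region is present, so the union is just that shape — area = 575.42 mm²; (rotated 60° about Z; rotation is an isometry so areas/perimeters/island counts are preserved). So its area = 575.42 mm². Layer 228 is larger (673.99 vs 575.42 mm²).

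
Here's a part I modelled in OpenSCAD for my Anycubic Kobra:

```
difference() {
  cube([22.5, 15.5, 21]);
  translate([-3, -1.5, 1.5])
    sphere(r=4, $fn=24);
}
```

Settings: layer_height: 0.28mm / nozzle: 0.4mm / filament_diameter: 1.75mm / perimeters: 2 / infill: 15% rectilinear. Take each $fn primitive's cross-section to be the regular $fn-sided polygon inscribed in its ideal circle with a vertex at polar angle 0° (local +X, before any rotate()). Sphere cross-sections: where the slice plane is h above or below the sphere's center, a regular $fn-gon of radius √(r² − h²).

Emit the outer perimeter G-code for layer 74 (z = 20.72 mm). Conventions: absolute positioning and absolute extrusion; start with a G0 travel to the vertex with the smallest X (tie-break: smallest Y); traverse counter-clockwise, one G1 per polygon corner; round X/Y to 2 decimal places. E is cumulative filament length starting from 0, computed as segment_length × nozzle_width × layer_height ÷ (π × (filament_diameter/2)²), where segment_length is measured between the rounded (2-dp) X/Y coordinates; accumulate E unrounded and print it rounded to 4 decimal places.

At z = 20.72 mm: the cube is present — its section is the full 22.5×15.5 rectangle; the sphere at (-3, -1.5) is absent (|z−center|=19.220 > r=4); Taking the first minus the rest: none of the subtracted shapes is present at this height, so the 22.5×15.5 cube is unchanged — 1 connected region. The outline is a single polygon with 4 vertices. Extrusion per mm of travel: 0.4 × 0.28 / (π × 0.875²) = 0.046564. Accumulating E over each segment gives final E = 3.5389.

G0 X0.00 Y0.00 Z20.72
G1 X22.50 Y0.00 E1.0477
G1 X22.50 Y15.50 E1.7694
G1 X0.00 Y15.50 E2.8171
G1 X0.00 Y0.00 E3.5389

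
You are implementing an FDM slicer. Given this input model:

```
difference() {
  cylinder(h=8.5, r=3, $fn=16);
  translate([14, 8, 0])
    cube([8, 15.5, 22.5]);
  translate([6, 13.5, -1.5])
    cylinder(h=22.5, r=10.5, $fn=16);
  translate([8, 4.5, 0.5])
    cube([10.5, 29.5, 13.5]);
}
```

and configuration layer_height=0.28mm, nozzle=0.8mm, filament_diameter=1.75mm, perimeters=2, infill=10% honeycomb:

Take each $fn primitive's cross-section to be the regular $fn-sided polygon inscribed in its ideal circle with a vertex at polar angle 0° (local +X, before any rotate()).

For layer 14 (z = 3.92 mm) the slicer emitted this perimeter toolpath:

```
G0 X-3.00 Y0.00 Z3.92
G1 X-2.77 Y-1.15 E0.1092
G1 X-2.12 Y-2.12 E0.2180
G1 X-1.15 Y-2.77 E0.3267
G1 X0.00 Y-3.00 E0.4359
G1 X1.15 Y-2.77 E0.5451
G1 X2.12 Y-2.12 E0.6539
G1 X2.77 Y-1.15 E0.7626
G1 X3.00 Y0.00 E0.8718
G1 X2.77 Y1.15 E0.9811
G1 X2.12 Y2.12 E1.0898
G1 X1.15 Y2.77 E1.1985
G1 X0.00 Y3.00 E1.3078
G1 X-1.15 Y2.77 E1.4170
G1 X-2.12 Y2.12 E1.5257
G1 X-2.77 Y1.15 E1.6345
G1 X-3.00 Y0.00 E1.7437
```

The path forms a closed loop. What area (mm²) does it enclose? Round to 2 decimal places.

27.54 mm²

Apply the shoelace formula to the sequence of (X, Y) vertices; enclosed area = 27.54 mm².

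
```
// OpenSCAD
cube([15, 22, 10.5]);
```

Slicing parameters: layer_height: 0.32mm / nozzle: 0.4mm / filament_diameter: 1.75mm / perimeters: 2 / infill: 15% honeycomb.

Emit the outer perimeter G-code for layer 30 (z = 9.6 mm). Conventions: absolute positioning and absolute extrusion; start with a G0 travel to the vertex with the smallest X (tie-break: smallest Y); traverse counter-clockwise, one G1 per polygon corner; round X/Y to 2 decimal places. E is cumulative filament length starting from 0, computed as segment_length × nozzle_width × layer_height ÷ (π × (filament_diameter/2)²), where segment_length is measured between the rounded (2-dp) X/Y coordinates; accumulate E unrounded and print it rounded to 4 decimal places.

G0 X0.00 Y0.00 Z9.60
G1 X15.00 Y0.00 E0.7982
G1 X15.00 Y22.00 E1.9690
G1 X0.00 Y22.00 E2.7672
G1 X0.00 Y0.00 E3.9380

At z = 9.6 mm: the cube is present — its section is the full 15×22 rectangle. The outline is a single polygon with 4 vertices. Extrusion per mm of travel: 0.4 × 0.32 / (π × 0.875²) = 0.053216. Accumulating E over each segment gives final E = 3.9380.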